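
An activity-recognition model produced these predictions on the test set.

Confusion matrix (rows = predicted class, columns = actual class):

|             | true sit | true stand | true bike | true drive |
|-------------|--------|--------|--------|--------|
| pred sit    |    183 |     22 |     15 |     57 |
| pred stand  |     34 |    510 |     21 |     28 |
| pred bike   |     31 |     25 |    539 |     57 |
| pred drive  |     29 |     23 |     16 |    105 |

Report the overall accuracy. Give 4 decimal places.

Accuracy = trace / total = (183+510+539+105=1337) / 1695 = 1337/1695 = 0.7888

0.7888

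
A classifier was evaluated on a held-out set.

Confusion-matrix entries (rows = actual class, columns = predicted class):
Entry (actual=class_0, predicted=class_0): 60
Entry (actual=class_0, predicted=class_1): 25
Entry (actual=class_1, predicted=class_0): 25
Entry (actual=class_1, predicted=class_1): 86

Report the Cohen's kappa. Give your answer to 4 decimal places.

Observed agreement pₒ = trace/N = 146/196 = 0.74490
Expected agreement pₑ = Σ (rowᵢ·colᵢ)/N² = (85·85 + 111·111)/196² = 0.50880
κ = (pₒ − pₑ)/(1 − pₑ) = (0.74490 − 0.50880)/(1 − 0.50880) = 0.4807

0.4807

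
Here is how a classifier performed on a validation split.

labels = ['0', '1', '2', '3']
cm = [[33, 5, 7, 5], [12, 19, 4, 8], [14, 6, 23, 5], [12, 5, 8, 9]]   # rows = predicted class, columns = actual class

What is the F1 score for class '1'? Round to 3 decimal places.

0.487

Treat '1' as positive and all other classes as negative.
F1 score = 2·TP/(2·TP+FP+FN).
1: TP=19, FP=12+4+8=24, FN=5+6+5=16 → 38/78 = 0.4872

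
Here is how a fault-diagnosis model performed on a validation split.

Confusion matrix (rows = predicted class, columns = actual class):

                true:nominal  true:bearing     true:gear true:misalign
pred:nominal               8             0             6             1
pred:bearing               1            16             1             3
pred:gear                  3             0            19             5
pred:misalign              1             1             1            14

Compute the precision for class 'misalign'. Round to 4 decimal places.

0.8235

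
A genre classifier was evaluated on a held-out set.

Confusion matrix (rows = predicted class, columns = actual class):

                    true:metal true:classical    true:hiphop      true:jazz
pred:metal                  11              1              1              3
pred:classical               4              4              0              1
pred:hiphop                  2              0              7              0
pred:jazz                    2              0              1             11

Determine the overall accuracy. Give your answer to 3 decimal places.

Accuracy = trace / total = (11+4+7+11=33) / 48 = 33/48 = 0.688

0.688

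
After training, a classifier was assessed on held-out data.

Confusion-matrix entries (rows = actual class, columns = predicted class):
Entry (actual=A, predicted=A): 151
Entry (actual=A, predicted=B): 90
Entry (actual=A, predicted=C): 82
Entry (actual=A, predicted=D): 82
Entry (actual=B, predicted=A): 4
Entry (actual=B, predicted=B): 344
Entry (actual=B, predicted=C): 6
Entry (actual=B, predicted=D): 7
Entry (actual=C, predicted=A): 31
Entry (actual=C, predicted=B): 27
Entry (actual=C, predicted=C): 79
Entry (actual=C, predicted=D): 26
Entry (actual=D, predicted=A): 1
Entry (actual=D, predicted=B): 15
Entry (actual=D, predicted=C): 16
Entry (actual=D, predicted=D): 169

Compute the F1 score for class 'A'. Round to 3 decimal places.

0.510

Treat 'A' as positive and all other classes as negative.
F1 score = 2·TP/(2·TP+FP+FN).
A: TP=151, FP=4+31+1=36, FN=90+82+82=254 → 302/592 = 0.5101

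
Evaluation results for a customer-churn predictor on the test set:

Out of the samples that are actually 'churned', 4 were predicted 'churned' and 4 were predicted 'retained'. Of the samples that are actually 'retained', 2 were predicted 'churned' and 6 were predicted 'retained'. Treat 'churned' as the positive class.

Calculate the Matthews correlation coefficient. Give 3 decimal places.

MCC = (TP·TN − FP·FN) / √((TP+FP)(TP+FN)(TN+FP)(TN+FN))
Numerator = 4·6 − 2·4 = 16
Denominator = √(6·8·8·10) = √3840 = 61.9677
MCC = 16 / 61.9677 = 0.258

0.258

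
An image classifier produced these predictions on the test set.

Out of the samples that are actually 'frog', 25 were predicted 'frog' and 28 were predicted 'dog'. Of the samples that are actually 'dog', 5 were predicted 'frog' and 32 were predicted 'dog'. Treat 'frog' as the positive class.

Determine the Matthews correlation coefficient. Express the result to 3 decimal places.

MCC = (TP·TN − FP·FN) / √((TP+FP)(TP+FN)(TN+FP)(TN+FN))
Numerator = 25·32 − 5·28 = 660
Denominator = √(30·53·37·60) = √3529800 = 1878.7762
MCC = 660 / 1878.7762 = 0.351

0.351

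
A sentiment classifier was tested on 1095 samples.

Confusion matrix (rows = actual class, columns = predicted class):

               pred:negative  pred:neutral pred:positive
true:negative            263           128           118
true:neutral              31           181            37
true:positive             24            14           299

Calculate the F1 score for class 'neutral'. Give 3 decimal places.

One-vs-rest for 'neutral': TP = diagonal; FP = other classes predicted 'neutral'; FN = 'neutral' predicted as other.
F1 score = 2·TP/(2·TP+FP+FN).
neutral: TP=181, FP=128+14=142, FN=31+37=68 → 362/572 = 0.6329

0.633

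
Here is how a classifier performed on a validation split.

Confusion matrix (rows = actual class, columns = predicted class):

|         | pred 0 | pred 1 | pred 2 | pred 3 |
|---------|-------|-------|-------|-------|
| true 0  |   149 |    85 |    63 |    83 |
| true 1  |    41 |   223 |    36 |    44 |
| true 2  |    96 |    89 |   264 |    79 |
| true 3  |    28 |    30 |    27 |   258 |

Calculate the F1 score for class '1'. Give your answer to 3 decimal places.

0.578

One-vs-rest for '1': TP = diagonal; FP = other classes predicted '1'; FN = '1' predicted as other.
F1 score = 2·TP/(2·TP+FP+FN).
1: TP=223, FP=85+89+30=204, FN=41+36+44=121 → 446/771 = 0.5785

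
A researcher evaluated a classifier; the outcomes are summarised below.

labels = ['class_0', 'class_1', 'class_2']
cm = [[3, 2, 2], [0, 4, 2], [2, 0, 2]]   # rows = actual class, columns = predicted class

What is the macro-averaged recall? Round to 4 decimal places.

0.5317

Per-class recall (TP/(TP+FN)):
  class_0: TP=3, FN=2+2=4 → 3/7 = 0.42857
  class_1: TP=4, FN=0+2=2 → 4/6 = 0.66667
  class_2: TP=2, FN=2+0=2 → 2/4 = 0.50000
Macro-recall = mean = (0.42857 + 0.66667 + 0.50000) / 3 = 0.5317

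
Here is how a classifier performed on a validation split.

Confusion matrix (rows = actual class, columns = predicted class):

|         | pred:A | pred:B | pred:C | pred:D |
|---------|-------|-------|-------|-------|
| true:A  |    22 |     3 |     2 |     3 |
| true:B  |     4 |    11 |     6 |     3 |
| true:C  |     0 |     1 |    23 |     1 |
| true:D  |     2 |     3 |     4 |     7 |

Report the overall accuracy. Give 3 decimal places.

0.663

Accuracy = trace / total = (22+11+23+7=63) / 95 = 63/95 = 0.663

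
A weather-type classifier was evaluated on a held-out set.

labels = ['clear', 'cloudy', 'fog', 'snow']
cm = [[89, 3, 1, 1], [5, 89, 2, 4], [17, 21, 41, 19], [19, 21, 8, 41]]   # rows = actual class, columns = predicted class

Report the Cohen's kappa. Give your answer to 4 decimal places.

0.5757

Observed agreement pₒ = trace/N = 260/381 = 0.68241
Expected agreement pₑ = Σ (rowᵢ·colᵢ)/N² = (94·130 + 100·134 + 98·52 + 89·65)/381² = 0.25145
κ = (pₒ − pₑ)/(1 − pₑ) = (0.68241 − 0.25145)/(1 − 0.25145) = 0.5757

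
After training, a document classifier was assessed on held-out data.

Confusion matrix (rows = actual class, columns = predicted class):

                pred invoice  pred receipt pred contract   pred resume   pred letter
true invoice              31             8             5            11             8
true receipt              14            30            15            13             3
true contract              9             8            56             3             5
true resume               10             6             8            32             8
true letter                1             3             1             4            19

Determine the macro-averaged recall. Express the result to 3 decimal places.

Per-class recall (TP/(TP+FN)):
  invoice: TP=31, FN=8+5+11+8=32 → 31/63 = 0.4921
  receipt: TP=30, FN=14+15+13+3=45 → 30/75 = 0.4000
  contract: TP=56, FN=9+8+3+5=25 → 56/81 = 0.6914
  resume: TP=32, FN=10+6+8+8=32 → 32/64 = 0.5000
  letter: TP=19, FN=1+3+1+4=9 → 19/28 = 0.6786
Macro-recall = mean = (0.4921 + 0.4000 + 0.6914 + 0.5000 + 0.6786) / 5 = 0.552

0.552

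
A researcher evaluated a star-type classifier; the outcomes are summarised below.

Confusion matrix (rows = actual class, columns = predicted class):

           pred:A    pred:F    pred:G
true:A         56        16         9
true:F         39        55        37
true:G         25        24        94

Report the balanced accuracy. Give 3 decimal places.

Balanced accuracy = mean of per-class recall.
  A: recall = 56/81 = 0.6914
  F: recall = 55/131 = 0.4198
  G: recall = 94/143 = 0.6573
Mean = (0.6914 + 0.4198 + 0.6573) / 3 = 0.590

0.590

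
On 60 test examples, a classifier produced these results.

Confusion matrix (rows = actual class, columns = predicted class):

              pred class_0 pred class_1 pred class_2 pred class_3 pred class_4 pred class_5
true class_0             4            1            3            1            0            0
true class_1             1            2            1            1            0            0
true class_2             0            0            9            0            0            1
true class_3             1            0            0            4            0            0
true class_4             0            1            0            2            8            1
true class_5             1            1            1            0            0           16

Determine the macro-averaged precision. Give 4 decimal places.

0.6672

Per-class precision (TP/(TP+FP)):
  class_0: TP=4, FP=1+0+1+0+1=3 → 4/7 = 0.57143
  class_1: TP=2, FP=1+0+0+1+1=3 → 2/5 = 0.40000
  class_2: TP=9, FP=3+1+0+0+1=5 → 9/14 = 0.64286
  class_3: TP=4, FP=1+1+0+2+0=4 → 4/8 = 0.50000
  class_4: TP=8, FP=0+0+0+0+0=0 → 8/8 = 1.00000
  class_5: TP=16, FP=0+0+1+0+1=2 → 16/18 = 0.88889
Macro-precision = mean = (0.57143 + 0.40000 + 0.64286 + 0.50000 + 1.00000 + 0.88889) / 6 = 0.6672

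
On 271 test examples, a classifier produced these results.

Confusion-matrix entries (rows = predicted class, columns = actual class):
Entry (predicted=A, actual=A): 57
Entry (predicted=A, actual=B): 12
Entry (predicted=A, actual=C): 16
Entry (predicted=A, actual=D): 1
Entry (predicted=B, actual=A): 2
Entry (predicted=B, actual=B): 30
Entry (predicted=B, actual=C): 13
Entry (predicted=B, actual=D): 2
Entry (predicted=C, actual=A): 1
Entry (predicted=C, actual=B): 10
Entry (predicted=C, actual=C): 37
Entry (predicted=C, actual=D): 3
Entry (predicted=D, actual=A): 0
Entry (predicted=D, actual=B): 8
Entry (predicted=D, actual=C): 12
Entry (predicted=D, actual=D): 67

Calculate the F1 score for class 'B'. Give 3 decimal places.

F1 score = 2·TP/(2·TP+FP+FN).
B: TP=30, FP=2+13+2=17, FN=12+10+8=30 → 60/107 = 0.5607

0.561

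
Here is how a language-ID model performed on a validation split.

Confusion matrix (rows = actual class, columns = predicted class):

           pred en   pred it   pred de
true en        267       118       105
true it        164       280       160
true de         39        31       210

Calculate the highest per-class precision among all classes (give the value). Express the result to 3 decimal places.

Per-class precision (TP/(TP+FP)):
  en: TP=267, FP=164+39=203 → 267/470 = 0.5681
  it: TP=280, FP=118+31=149 → 280/429 = 0.6527
  de: TP=210, FP=105+160=265 → 210/475 = 0.4421
Highest is class 'it' with precision = 0.653.

0.653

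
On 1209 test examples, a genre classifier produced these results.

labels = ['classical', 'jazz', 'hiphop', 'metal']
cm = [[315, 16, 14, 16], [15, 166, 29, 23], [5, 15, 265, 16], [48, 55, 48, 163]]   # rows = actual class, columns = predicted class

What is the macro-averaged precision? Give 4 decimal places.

0.7433

Per-class precision (TP/(TP+FP)):
  classical: TP=315, FP=15+5+48=68 → 315/383 = 0.82245
  jazz: TP=166, FP=16+15+55=86 → 166/252 = 0.65873
  hiphop: TP=265, FP=14+29+48=91 → 265/356 = 0.74438
  metal: TP=163, FP=16+23+16=55 → 163/218 = 0.74771
Macro-precision = mean = (0.82245 + 0.65873 + 0.74438 + 0.74771) / 4 = 0.7433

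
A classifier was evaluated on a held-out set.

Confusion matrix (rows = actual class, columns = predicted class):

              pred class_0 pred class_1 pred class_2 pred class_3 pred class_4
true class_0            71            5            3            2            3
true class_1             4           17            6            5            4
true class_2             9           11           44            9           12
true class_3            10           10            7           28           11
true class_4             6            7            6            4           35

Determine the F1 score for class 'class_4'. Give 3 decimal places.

One-vs-rest for 'class_4': TP = diagonal; FP = other classes predicted 'class_4'; FN = 'class_4' predicted as other.
F1 score = 2·TP/(2·TP+FP+FN).
class_4: TP=35, FP=3+4+12+11=30, FN=6+7+6+4=23 → 70/123 = 0.5691

0.569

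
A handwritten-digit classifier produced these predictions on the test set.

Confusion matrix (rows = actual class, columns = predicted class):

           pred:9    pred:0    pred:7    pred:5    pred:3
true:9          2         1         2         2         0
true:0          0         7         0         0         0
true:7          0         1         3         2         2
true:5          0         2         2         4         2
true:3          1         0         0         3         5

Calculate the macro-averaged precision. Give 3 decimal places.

Per-class precision (TP/(TP+FP)):
  9: TP=2, FP=0+0+0+1=1 → 2/3 = 0.6667
  0: TP=7, FP=1+1+2+0=4 → 7/11 = 0.6364
  7: TP=3, FP=2+0+2+0=4 → 3/7 = 0.4286
  5: TP=4, FP=2+0+2+3=7 → 4/11 = 0.3636
  3: TP=5, FP=0+0+2+2=4 → 5/9 = 0.5556
Macro-precision = mean = (0.6667 + 0.6364 + 0.4286 + 0.3636 + 0.5556) / 5 = 0.530

0.530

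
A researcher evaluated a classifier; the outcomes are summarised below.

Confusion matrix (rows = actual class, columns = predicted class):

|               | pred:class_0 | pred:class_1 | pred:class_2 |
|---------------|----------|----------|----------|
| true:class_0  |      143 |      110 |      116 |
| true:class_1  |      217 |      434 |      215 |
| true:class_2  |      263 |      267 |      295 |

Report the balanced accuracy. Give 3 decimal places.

0.415

Balanced accuracy = mean of per-class recall.
  class_0: recall = 143/369 = 0.3875
  class_1: recall = 434/866 = 0.5012
  class_2: recall = 295/825 = 0.3576
Mean = (0.3875 + 0.5012 + 0.3576) / 3 = 0.415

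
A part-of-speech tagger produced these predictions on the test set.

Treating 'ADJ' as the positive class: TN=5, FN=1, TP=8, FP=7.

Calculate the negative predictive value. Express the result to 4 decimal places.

NPV = TN/(TN+FN) = 5/(5+1) = 0.8333

0.8333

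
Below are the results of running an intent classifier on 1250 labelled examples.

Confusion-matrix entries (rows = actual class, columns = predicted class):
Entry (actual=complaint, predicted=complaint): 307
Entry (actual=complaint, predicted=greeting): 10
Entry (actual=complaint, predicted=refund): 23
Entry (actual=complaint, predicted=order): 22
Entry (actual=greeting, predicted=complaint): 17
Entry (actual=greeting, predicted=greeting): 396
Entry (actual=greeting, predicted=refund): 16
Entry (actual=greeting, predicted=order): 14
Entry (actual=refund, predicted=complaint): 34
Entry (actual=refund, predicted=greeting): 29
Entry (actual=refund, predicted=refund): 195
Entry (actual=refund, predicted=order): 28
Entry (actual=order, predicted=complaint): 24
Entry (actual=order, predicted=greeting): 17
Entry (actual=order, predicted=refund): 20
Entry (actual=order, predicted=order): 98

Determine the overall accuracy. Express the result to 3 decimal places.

Accuracy = trace / total = (307+396+195+98=996) / 1250 = 996/1250 = 0.797

0.797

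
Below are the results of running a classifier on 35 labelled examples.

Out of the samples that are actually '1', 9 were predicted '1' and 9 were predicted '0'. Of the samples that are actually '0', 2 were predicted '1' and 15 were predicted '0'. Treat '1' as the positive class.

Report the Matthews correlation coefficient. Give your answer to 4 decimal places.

0.4116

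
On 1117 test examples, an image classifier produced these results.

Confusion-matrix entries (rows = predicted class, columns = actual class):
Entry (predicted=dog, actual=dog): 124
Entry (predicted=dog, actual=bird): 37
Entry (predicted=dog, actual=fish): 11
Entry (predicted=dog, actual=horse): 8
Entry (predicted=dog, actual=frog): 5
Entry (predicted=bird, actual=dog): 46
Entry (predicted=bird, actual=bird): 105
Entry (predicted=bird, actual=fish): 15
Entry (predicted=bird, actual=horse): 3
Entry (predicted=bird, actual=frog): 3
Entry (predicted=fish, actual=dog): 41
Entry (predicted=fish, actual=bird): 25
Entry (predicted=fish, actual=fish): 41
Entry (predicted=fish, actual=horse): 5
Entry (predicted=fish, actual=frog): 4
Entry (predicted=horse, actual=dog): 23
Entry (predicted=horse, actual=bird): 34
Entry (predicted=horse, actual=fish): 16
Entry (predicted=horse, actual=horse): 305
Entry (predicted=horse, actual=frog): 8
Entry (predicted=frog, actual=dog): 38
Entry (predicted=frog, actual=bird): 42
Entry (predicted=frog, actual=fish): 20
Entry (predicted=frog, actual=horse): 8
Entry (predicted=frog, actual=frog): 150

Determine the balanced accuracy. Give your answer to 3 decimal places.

0.619

Balanced accuracy = mean of per-class recall.
  dog: recall = 124/272 = 0.4559
  bird: recall = 105/243 = 0.4321
  fish: recall = 41/103 = 0.3981
  horse: recall = 305/329 = 0.9271
  frog: recall = 150/170 = 0.8824
Mean = (0.4559 + 0.4321 + 0.3981 + 0.9271 + 0.8824) / 5 = 0.619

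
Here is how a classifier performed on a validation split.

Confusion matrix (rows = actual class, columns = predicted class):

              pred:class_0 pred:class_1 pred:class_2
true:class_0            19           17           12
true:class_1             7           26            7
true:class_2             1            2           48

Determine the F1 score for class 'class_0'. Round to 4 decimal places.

0.5067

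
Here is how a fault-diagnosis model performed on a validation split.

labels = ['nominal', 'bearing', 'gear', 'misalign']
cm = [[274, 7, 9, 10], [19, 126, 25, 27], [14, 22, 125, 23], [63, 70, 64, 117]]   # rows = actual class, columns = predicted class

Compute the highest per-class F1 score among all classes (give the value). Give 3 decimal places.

0.818

Per-class F1 score (2·TP/(2·TP+FP+FN)):
  nominal: TP=274, FP=19+14+63=96, FN=7+9+10=26 → 548/670 = 0.8179
  bearing: TP=126, FP=7+22+70=99, FN=19+25+27=71 → 252/422 = 0.5972
  gear: TP=125, FP=9+25+64=98, FN=14+22+23=59 → 250/407 = 0.6143
  misalign: TP=117, FP=10+27+23=60, FN=63+70+64=197 → 234/491 = 0.4766
Highest is class 'nominal' with F1 score = 0.818.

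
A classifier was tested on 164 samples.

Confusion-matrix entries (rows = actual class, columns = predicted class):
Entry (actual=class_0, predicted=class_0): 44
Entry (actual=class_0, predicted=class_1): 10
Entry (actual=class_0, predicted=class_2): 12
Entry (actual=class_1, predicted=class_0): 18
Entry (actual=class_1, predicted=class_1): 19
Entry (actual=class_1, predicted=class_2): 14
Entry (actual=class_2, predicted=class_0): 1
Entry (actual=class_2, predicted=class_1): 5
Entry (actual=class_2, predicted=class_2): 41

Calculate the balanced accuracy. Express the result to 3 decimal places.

0.637

Balanced accuracy = mean of per-class recall.
  class_0: recall = 44/66 = 0.6667
  class_1: recall = 19/51 = 0.3725
  class_2: recall = 41/47 = 0.8723
Mean = (0.6667 + 0.3725 + 0.8723) / 3 = 0.637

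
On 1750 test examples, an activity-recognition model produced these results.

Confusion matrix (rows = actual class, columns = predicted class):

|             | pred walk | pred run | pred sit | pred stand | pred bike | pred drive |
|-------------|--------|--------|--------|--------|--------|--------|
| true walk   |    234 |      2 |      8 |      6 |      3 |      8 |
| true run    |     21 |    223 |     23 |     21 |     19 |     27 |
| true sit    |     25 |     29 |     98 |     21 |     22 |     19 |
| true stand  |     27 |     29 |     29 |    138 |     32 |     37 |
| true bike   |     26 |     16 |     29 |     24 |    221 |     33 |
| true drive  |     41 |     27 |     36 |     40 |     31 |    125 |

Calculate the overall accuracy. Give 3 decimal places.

Accuracy = trace / total = (234+223+98+138+221+125=1039) / 1750 = 1039/1750 = 0.594

0.594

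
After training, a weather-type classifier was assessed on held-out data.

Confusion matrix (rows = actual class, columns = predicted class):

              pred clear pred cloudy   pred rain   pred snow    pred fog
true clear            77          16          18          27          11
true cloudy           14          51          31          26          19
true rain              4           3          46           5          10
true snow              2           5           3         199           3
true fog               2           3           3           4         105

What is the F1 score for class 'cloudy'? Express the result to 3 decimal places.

0.466

Take TP from the diagonal, FP from the rest of the 'cloudy' prediction marginal, FN from the rest of the 'cloudy' actual marginal.
F1 score = 2·TP/(2·TP+FP+FN).
cloudy: TP=51, FP=16+3+5+3=27, FN=14+31+26+19=90 → 102/219 = 0.4658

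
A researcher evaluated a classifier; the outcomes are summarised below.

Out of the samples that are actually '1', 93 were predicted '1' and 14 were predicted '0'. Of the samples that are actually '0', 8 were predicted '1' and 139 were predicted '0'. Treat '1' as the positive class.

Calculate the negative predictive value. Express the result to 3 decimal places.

0.908

NPV = TN/(TN+FN) = 139/(139+14) = 0.908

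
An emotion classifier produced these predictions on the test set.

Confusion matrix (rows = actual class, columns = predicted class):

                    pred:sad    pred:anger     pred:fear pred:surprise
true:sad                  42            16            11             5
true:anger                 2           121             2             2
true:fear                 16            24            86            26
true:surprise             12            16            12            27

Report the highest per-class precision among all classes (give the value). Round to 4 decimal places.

0.7748

Per-class precision (TP/(TP+FP)):
  sad: TP=42, FP=2+16+12=30 → 42/72 = 0.58333
  anger: TP=121, FP=16+24+16=56 → 121/177 = 0.68362
  fear: TP=86, FP=11+2+12=25 → 86/111 = 0.77477
  surprise: TP=27, FP=5+2+26=33 → 27/60 = 0.45000
Highest is class 'fear' with precision = 0.7748.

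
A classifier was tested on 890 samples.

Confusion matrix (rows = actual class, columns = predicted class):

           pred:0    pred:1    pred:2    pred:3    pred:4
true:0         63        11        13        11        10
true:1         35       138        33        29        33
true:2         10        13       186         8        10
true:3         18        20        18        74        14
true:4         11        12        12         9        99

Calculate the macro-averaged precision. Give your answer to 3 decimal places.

0.608

Per-class precision (TP/(TP+FP)):
  0: TP=63, FP=35+10+18+11=74 → 63/137 = 0.4599
  1: TP=138, FP=11+13+20+12=56 → 138/194 = 0.7113
  2: TP=186, FP=13+33+18+12=76 → 186/262 = 0.7099
  3: TP=74, FP=11+29+8+9=57 → 74/131 = 0.5649
  4: TP=99, FP=10+33+10+14=67 → 99/166 = 0.5964
Macro-precision = mean = (0.4599 + 0.7113 + 0.7099 + 0.5649 + 0.5964) / 5 = 0.608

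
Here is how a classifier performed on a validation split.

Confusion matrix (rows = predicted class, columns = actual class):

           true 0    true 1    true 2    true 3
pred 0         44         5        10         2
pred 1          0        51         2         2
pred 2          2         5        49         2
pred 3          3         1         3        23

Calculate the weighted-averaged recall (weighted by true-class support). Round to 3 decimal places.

0.819

Per-class recall (TP/(TP+FN)):
  0: TP=44, FN=0+2+3=5 → 44/49 = 0.8980
  1: TP=51, FN=5+5+1=11 → 51/62 = 0.8226
  2: TP=49, FN=10+2+3=15 → 49/64 = 0.7656
  3: TP=23, FN=2+2+2=6 → 23/29 = 0.7931
Weighted-recall = Σ (supportᵢ/N)·recallᵢ with N=204: (49/204)·0.8980 + (62/204)·0.8226 + (64/204)·0.7656 + (29/204)·0.7931 = 0.819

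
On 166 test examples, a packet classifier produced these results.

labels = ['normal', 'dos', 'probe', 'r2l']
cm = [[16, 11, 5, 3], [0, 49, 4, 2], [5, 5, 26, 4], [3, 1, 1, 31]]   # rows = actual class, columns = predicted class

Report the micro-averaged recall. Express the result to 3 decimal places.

0.735

Micro-averaging pools counts across classes: ΣTP=122, ΣFP=44, ΣFN=44.
Micro-recall = TP/(TP+FN) on pooled counts = 0.735 (equals overall accuracy in single-label multiclass).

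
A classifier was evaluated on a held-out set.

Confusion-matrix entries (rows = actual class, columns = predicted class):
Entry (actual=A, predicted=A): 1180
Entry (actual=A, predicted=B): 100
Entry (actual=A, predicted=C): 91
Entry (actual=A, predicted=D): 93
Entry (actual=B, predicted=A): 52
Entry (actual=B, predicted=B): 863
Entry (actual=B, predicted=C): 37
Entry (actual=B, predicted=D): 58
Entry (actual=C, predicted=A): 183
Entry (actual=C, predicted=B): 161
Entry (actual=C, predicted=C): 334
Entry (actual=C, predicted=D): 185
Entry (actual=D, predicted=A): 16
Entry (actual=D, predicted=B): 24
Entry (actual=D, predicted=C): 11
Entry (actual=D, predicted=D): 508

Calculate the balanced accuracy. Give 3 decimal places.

Balanced accuracy = mean of per-class recall.
  A: recall = 1180/1464 = 0.8060
  B: recall = 863/1010 = 0.8545
  C: recall = 334/863 = 0.3870
  D: recall = 508/559 = 0.9088
Mean = (0.8060 + 0.8545 + 0.3870 + 0.9088) / 4 = 0.739

0.739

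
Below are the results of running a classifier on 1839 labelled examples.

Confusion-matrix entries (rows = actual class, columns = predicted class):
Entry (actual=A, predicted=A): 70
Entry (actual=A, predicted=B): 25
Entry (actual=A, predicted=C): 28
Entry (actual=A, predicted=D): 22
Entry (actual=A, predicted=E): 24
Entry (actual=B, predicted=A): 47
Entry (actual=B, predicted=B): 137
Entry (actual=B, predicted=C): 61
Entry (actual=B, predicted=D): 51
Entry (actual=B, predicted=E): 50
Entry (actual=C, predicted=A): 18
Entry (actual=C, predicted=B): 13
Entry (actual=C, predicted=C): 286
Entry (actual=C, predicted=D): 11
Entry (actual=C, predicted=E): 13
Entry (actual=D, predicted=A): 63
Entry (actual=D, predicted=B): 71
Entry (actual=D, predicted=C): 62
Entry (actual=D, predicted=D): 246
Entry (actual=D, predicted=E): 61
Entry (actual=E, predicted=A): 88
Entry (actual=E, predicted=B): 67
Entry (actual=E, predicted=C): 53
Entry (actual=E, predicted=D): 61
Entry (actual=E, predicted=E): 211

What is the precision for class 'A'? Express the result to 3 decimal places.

0.245

Treat 'A' as positive and all other classes as negative.
precision = TP/(TP+FP).
A: TP=70, FP=47+18+63+88=216 → 70/286 = 0.2448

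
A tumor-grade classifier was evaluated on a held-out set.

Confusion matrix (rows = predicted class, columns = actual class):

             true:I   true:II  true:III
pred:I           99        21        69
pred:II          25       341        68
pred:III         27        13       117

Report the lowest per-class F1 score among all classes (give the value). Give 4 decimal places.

0.5693

Per-class F1 score (2·TP/(2·TP+FP+FN)):
  I: TP=99, FP=21+69=90, FN=25+27=52 → 198/340 = 0.58235
  II: TP=341, FP=25+68=93, FN=21+13=34 → 682/809 = 0.84302
  III: TP=117, FP=27+13=40, FN=69+68=137 → 234/411 = 0.56934
Lowest is class 'III' with F1 score = 0.5693.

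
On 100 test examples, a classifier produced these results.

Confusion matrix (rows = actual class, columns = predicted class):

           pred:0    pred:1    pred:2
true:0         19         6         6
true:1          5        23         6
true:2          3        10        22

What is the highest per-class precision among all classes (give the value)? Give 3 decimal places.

0.704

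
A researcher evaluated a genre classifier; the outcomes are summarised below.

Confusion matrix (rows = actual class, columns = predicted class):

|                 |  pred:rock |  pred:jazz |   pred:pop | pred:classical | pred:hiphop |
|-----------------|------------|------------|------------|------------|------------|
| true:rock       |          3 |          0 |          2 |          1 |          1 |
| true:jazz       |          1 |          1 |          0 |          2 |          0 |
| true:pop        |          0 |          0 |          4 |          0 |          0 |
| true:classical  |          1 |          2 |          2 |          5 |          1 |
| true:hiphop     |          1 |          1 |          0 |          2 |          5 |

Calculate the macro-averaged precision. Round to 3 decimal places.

0.493

Per-class precision (TP/(TP+FP)):
  rock: TP=3, FP=1+0+1+1=3 → 3/6 = 0.5000
  jazz: TP=1, FP=0+0+2+1=3 → 1/4 = 0.2500
  pop: TP=4, FP=2+0+2+0=4 → 4/8 = 0.5000
  classical: TP=5, FP=1+2+0+2=5 → 5/10 = 0.5000
  hiphop: TP=5, FP=1+0+0+1=2 → 5/7 = 0.7143
Macro-precision = mean = (0.5000 + 0.2500 + 0.5000 + 0.5000 + 0.7143) / 5 = 0.493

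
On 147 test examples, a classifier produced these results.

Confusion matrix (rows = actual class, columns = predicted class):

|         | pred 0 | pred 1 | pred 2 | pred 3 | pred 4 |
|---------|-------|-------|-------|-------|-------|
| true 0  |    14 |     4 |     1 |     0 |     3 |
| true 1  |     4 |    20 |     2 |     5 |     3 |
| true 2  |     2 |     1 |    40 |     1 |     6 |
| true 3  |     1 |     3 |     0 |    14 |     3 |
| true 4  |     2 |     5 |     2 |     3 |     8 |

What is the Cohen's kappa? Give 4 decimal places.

0.5534

Observed agreement pₒ = trace/N = 96/147 = 0.65306
Expected agreement pₑ = Σ (rowᵢ·colᵢ)/N² = (22·23 + 34·33 + 50·45 + 21·23 + 20·23)/147² = 0.22310
κ = (pₒ − pₑ)/(1 − pₑ) = (0.65306 − 0.22310)/(1 − 0.22310) = 0.5534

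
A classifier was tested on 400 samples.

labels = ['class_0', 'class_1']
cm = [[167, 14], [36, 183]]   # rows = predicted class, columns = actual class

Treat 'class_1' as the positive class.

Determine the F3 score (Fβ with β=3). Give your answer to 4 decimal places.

0.9187

Fβ = (1+β²)·TP / ((1+β²)·TP + β²·FN + FP), with β²=9
= 10·183 / (10·183 + 9·14 + 36) = 0.9187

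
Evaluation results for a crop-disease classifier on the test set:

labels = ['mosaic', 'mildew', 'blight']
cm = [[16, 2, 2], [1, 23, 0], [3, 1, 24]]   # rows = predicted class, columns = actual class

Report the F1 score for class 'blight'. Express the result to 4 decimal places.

0.8889

F1 score = 2·TP/(2·TP+FP+FN).
blight: TP=24, FP=3+1=4, FN=2+0=2 → 48/54 = 0.88889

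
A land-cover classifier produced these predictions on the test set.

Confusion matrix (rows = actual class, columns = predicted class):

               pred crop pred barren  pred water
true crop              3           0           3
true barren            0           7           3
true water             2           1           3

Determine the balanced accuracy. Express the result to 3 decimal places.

Balanced accuracy = mean of per-class recall.
  crop: recall = 3/6 = 0.5000
  barren: recall = 7/10 = 0.7000
  water: recall = 3/6 = 0.5000
Mean = (0.5000 + 0.7000 + 0.5000) / 3 = 0.567

0.567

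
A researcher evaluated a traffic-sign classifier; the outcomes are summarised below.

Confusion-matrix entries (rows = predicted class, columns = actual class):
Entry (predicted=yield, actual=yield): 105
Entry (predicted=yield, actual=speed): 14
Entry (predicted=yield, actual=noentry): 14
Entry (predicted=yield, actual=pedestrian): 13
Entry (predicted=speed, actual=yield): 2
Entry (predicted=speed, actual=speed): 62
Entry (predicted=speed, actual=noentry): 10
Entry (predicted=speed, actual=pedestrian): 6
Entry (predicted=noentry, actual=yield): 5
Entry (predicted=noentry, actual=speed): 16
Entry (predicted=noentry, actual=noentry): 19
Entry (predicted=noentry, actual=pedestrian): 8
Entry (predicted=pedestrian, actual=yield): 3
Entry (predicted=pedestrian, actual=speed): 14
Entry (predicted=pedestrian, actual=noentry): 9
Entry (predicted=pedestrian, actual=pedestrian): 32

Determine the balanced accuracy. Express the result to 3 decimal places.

Balanced accuracy = mean of per-class recall.
  yield: recall = 105/115 = 0.9130
  speed: recall = 62/106 = 0.5849
  noentry: recall = 19/52 = 0.3654
  pedestrian: recall = 32/59 = 0.5424
Mean = (0.9130 + 0.5849 + 0.3654 + 0.5424) / 4 = 0.601

0.601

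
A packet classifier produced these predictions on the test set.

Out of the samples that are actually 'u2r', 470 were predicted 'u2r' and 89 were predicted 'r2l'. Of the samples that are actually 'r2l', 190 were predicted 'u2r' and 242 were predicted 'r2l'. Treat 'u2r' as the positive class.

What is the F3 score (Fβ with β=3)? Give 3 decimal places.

0.826

Fβ = (1+β²)·TP / ((1+β²)·TP + β²·FN + FP), with β²=9
= 10·470 / (10·470 + 9·89 + 190) = 0.826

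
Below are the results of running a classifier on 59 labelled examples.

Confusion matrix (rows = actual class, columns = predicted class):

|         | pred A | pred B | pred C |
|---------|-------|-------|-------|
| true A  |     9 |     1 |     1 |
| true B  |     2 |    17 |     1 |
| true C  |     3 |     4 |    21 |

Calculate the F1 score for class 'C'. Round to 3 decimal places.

Take TP from the diagonal, FP from the rest of the 'C' prediction marginal, FN from the rest of the 'C' actual marginal.
F1 score = 2·TP/(2·TP+FP+FN).
C: TP=21, FP=1+1=2, FN=3+4=7 → 42/51 = 0.8235

0.824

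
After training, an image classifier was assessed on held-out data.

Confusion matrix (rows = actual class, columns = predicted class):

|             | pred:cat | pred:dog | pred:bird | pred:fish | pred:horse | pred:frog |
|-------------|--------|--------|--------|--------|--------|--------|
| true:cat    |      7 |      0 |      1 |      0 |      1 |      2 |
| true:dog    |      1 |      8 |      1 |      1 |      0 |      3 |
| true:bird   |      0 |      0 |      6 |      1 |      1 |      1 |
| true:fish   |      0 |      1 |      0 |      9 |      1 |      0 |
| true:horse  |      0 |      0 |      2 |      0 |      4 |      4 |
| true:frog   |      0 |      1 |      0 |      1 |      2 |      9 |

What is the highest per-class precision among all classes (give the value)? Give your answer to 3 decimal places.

0.875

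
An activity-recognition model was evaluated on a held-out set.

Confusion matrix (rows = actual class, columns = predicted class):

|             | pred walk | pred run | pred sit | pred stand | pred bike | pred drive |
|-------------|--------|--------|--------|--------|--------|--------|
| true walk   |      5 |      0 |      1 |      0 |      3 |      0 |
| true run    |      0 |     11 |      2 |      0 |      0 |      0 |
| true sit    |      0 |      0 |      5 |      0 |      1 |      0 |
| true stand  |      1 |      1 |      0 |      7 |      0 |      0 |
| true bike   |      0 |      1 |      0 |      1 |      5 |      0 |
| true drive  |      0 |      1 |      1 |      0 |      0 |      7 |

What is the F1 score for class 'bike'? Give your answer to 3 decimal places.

One-vs-rest for 'bike': TP = diagonal; FP = other classes predicted 'bike'; FN = 'bike' predicted as other.
F1 score = 2·TP/(2·TP+FP+FN).
bike: TP=5, FP=3+0+1+0+0=4, FN=0+1+0+1+0=2 → 10/16 = 0.6250

0.625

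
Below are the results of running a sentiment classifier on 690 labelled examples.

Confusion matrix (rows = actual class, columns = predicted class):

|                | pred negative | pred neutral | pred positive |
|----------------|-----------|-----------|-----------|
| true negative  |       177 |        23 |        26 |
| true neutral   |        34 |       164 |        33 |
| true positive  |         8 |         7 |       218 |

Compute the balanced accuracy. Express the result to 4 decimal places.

0.8096

Balanced accuracy = mean of per-class recall.
  negative: recall = 177/226 = 0.78319
  neutral: recall = 164/231 = 0.70996
  positive: recall = 218/233 = 0.93562
Mean = (0.78319 + 0.70996 + 0.93562) / 3 = 0.8096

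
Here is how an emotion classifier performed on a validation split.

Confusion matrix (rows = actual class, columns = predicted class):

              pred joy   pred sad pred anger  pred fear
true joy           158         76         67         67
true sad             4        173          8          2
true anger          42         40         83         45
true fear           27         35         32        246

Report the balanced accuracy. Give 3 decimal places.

0.618

Balanced accuracy = mean of per-class recall.
  joy: recall = 158/368 = 0.4293
  sad: recall = 173/187 = 0.9251
  anger: recall = 83/210 = 0.3952
  fear: recall = 246/340 = 0.7235
Mean = (0.4293 + 0.9251 + 0.3952 + 0.7235) / 4 = 0.618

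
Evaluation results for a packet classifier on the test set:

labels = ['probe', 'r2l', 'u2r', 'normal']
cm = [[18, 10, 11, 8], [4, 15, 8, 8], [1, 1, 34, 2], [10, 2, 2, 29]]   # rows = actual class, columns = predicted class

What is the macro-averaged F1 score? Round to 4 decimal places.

Per-class F1 score (2·TP/(2·TP+FP+FN)):
  probe: TP=18, FP=4+1+10=15, FN=10+11+8=29 → 36/80 = 0.45000
  r2l: TP=15, FP=10+1+2=13, FN=4+8+8=20 → 30/63 = 0.47619
  u2r: TP=34, FP=11+8+2=21, FN=1+1+2=4 → 68/93 = 0.73118
  normal: TP=29, FP=8+8+2=18, FN=10+2+2=14 → 58/90 = 0.64444
Macro-F1 score = mean = (0.45000 + 0.47619 + 0.73118 + 0.64444) / 4 = 0.5755

0.5755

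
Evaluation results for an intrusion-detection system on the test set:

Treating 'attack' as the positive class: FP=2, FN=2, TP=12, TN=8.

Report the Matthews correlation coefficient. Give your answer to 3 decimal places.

MCC = (TP·TN − FP·FN) / √((TP+FP)(TP+FN)(TN+FP)(TN+FN))
Numerator = 12·8 − 2·2 = 92
Denominator = √(14·14·10·10) = √19600 = 140.0000
MCC = 92 / 140.0000 = 0.657

0.657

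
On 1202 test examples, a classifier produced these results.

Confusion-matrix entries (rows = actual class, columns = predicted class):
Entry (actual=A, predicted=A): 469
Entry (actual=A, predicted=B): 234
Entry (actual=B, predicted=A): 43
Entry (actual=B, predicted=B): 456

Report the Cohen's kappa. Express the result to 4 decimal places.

0.5504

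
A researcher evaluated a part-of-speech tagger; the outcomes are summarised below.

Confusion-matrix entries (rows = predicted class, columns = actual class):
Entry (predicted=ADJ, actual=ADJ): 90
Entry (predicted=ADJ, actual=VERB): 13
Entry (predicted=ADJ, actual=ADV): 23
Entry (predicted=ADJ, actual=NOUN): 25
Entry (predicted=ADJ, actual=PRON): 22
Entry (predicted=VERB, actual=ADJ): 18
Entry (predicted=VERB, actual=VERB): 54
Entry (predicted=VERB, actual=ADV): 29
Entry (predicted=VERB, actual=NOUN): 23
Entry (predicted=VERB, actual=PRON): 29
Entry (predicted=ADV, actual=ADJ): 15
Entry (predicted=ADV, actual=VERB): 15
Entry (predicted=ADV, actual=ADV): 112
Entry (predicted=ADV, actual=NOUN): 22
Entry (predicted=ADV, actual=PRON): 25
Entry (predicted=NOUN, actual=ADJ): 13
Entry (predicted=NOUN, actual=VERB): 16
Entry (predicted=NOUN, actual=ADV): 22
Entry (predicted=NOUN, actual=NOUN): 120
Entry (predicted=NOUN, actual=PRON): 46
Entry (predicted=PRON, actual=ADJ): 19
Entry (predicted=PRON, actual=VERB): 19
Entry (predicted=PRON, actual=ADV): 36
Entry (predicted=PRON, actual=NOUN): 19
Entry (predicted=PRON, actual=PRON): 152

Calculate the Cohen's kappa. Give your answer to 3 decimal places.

Observed agreement pₒ = trace/N = 528/977 = 0.5404
Expected agreement pₑ = Σ (rowᵢ·colᵢ)/N² = (155·173 + 117·153 + 222·189 + 209·217 + 274·245)/977² = 0.2086
κ = (pₒ − pₑ)/(1 − pₑ) = (0.5404 − 0.2086)/(1 − 0.2086) = 0.419

0.419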